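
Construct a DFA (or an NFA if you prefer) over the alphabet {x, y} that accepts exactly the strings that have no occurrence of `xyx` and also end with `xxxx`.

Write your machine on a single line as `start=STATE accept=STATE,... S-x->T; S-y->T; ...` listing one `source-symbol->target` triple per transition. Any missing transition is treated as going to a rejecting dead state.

start=S0; accept=S6; S0-x->S1; S0-y->S0; S1-x->S2; S1-y->S3; S2-x->S4; S2-y->S3; S3-x->S5; S3-y->S0; S4-x->S6; S4-y->S3; S5-x->S7; S5-y->S8; S6-x->S6; S6-y->S3; S7-x->S9; S7-y->S8; S8-x->S5; S8-y->S8; S9-x->S10; S9-y->S8; S10-x->S10; S10-y->S8

Build one automaton per condition and run them in lockstep. One (4 states) tracks partial matches of the forbidden pattern `xyx`; the other (5 states) tracks how much of the suffix `xxxx` has currently been matched. Each combined state is a pair, one component from each; accept when both components accept.
An 11-state machine:
          x    y  
>  S0     S1   S0 
   S1     S2   S3 
   S2     S4   S3 
   S3     S5   S0 
   S4     S6   S3 
   S5     S7   S8 
 * S6     S6   S3 
   S7     S9   S8 
   S8     S5   S8 
   S9    S10   S8 
   S10   S10   S8 
(> = start, * = accepting)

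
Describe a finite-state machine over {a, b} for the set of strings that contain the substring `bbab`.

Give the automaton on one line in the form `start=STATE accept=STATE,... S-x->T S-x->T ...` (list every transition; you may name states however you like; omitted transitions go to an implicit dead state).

Track how much of `bbab` has been matched so far: state S0 is no progress, S4 is the absorbing accept state reached once `bbab` has occurred. Intermediate states record partial matches; on a mismatch, fall back to the longest reusable overlap.
5 states suffice.
        a   b  
>  S0   S0  S1 
   S1   S0  S2 
   S2   S3  S2 
   S3   S0  S4 
 * S4   S4  S4 
(> = start, * = accepting)

start=S0 accept=S4 S0-a->S0 S0-b->S1 S1-a->S0 S1-b->S2 S2-a->S3 S2-b->S2 S3-a->S0 S3-b->S4 S4-a->S4 S4-b->S4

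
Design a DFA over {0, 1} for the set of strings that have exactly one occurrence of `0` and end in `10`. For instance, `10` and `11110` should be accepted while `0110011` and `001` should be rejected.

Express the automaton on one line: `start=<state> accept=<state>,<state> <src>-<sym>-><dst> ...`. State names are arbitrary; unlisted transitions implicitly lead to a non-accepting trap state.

start=S0 accept=S3 S0-0->S1 S0-1->S2 S1-0->S1 S1-1->S1 S2-0->S3 S2-1->S2 S3-0->S1 S3-1->S1

Build one automaton per condition and run them in lockstep. One (3 states) tracks the count of `0`s, saturating at 2; the other (3 states) tracks how much of the suffix `10` has currently been matched. Each combined state is a pair, one component from each; accept when both components accept. After merging equivalent states the machine shrinks.
        0   1  
>  S0   S1  S2 
   S1   S1  S1 
   S2   S3  S2 
 * S3   S1  S1 
(> = start, * = accepting)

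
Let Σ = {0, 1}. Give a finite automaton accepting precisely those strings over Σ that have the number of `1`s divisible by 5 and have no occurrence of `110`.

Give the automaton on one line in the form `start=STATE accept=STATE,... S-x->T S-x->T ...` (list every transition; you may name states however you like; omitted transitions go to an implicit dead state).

Run two small machines in parallel and take their product. The first has 5 states tracking the count of `1`s modulo 5; the second has 4 states tracking partial matches of the forbidden pattern `110`. A product state is a pair (one from each), accepting exactly when both do.
A 20-state machine:
          0    1  
>* S0     S0   S1 
   S1     S2   S3 
   S2     S2   S4 
   S3     S5   S6 
   S4     S7   S6 
   S5     S5   S8 
   S6     S8   S9 
   S7     S7  S10 
   S8     S8  S11 
   S9    S11  S12 
   S10   S13   S9 
   S11   S11  S14 
 * S12   S14  S15 
   S13   S13  S16 
   S14   S14  S17 
   S15   S17   S3 
   S16   S18  S12 
   S17   S17   S5 
   S18   S18  S19 
 * S19    S0  S15 
(> = start, * = accepting)

start=S0 accept=S0,S12,S19 S0-0->S0 S0-1->S1 S1-0->S2 S1-1->S3 S2-0->S2 S2-1->S4 S3-0->S5 S3-1->S6 S4-0->S7 S4-1->S6 S5-0->S5 S5-1->S8 S6-0->S8 S6-1->S9 S7-0->S7 S7-1->S10 S8-0->S8 S8-1->S11 S9-0->S11 S9-1->S12 S10-0->S13 S10-1->S9 S11-0->S11 S11-1->S14 S12-0->S14 S12-1->S15 S13-0->S13 S13-1->S16 S14-0->S14 S14-1->S17 S15-0->S17 S15-1->S3 S16-0->S18 S16-1->S12 S17-0->S17 S17-1->S5 S18-0->S18 S18-1->S19 S19-0->S0 S19-1->S15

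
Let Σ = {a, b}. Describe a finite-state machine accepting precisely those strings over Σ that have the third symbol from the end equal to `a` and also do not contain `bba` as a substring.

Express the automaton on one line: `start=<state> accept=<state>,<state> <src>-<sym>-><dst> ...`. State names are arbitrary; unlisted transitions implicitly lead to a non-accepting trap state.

Build one automaton per condition and run them in lockstep. The first has 15 states tracking the last 3 symbols read; the second has 4 states tracking partial matches of the forbidden pattern `bba`. A product state is a pair (one from each), accepting exactly when both do.
22 states suffice.
          a    b  
>  s0     s1   s2 
   s1     s3   s4 
   s2     s5   s6 
   s3     s7   s8 
   s4     s9  s10 
   s5    s11  s12 
   s6    s13  s14 
 * s7     s7   s8 
 * s8     s9  s10 
 * s9    s11  s12 
 * s10   s13  s14 
   s11    s7   s8 
   s12    s9  s10 
   s13   s15  s16 
   s14   s13  s14 
   s15   s17  s18 
   s16   s19  s20 
   s17   s17  s18 
   s18   s19  s20 
   s19   s15  s16 
   s20   s13  s21 
   s21   s13  s21 
(> = start, * = accepting)

start=s0 accept=s7,s8,s9,s10 s0-a->s1 s0-b->s2 s1-a->s3 s1-b->s4 s2-a->s5 s2-b->s6 s3-a->s7 s3-b->s8 s4-a->s9 s4-b->s10 s5-a->s11 s5-b->s12 s6-a->s13 s6-b->s14 s7-a->s7 s7-b->s8 s8-a->s9 s8-b->s10 s9-a->s11 s9-b->s12 s10-a->s13 s10-b->s14 s11-a->s7 s11-b->s8 s12-a->s9 s12-b->s10 s13-a->s15 s13-b->s16 s14-a->s13 s14-b->s14 s15-a->s17 s15-b->s18 s16-a->s19 s16-b->s20 s17-a->s17 s17-b->s18 s18-a->s19 s18-b->s20 s19-a->s15 s19-b->s16 s20-a->s13 s20-b->s21 s21-a->s13 s21-b->s21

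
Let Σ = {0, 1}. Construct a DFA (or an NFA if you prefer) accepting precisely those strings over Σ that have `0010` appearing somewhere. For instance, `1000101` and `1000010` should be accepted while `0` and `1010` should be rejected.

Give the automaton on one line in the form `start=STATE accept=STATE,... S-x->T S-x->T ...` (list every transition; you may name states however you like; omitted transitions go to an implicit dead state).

start=s0 accept=s4 s0-0->s1 s0-1->s0 s1-0->s2 s1-1->s0 s2-0->s2 s2-1->s3 s3-0->s4 s3-1->s0 s4-0->s4 s4-1->s4

Track how much of `0010` has been matched so far: state s0 is no progress, s4 is the absorbing accept state reached once `0010` has occurred. Intermediate states record partial matches; on a mismatch, fall back to the longest reusable overlap.
With 5 states:
        0   1  
>  s0   s1  s0 
   s1   s2  s0 
   s2   s2  s3 
   s3   s4  s0 
 * s4   s4  s4 
(> = start, * = accepting)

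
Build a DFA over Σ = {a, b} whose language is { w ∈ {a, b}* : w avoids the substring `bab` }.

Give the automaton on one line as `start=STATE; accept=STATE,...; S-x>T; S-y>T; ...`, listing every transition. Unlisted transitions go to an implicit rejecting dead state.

Track partial matches of the forbidden pattern `bab`. State S3 is a dead state reached once `bab` has occurred; every other state accepts. S0 means no part of `bab` is currently matched.
        a   b  
>* S0   S0  S1 
 * S1   S2  S1 
 * S2   S0  S3 
   S3   S3  S3 
(> = start, * = accepting)

start=S0; accept=S0,S1,S2; S0-a>S0; S0-b>S1; S1-a>S2; S1-b>S1; S2-a>S0; S2-b>S3; S3-a>S3; S3-b>S3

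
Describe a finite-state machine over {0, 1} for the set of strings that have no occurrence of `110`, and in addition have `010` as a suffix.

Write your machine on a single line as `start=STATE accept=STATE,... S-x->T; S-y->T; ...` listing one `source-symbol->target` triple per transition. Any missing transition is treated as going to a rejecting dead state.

start=q0; accept=q5; q0-0->q1; q0-1->q2; q1-0->q1; q1-1->q3; q2-0->q1; q2-1->q4; q3-0->q5; q3-1->q4; q4-0->q4; q4-1->q4; q5-0->q1; q5-1->q3

Handle the two conditions separately and then intersect. One (4 states) tracks partial matches of the forbidden pattern `110`; the other (4 states) tracks how much of the suffix `010` has currently been matched. Each combined state is a pair, one component from each; accept when both components accept. After merging equivalent states the machine shrinks.
6 states suffice.
        0   1  
>  q0   q1  q2 
   q1   q1  q3 
   q2   q1  q4 
   q3   q5  q4 
   q4   q4  q4 
 * q5   q1  q3 
(> = start, * = accepting)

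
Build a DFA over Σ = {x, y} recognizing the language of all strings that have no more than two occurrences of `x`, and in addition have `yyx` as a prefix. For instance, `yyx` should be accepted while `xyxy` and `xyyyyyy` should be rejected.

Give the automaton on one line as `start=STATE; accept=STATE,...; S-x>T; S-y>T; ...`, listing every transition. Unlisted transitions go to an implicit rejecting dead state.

Run two small machines in parallel and take their product. One (4 states) tracks the count of `x`s, saturating at 3; the other (5 states) tracks whether the input so far still matches the prefix `yyx`. Each combined state is a pair, one component from each; accept when both components accept. After merging equivalent states the machine shrinks.
With 6 states:
        x   y  
>  S0   S1  S2 
   S1   S1  S1 
   S2   S1  S3 
   S3   S4  S1 
 * S4   S5  S4 
 * S5   S1  S5 
(> = start, * = accepting)

start=S0; accept=S4,S5; S0-x>S1; S0-y>S2; S1-x>S1; S1-y>S1; S2-x>S1; S2-y>S3; S3-x>S4; S3-y>S1; S4-x>S5; S4-y>S4; S5-x>S1; S5-y>S5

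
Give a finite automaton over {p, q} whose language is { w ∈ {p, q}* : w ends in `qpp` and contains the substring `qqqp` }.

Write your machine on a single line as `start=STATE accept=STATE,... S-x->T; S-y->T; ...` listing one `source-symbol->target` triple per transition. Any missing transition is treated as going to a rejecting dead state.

Run two small machines in parallel and take their product. One (4 states) tracks how much of the suffix `qpp` has currently been matched; the other (5 states) tracks whether and how much of `qqqp` has been seen. Each combined state is a pair, one component from each; accept when both components accept.
10 states suffice.
        p   q  
>  s0   s0  s1 
   s1   s2  s3 
   s2   s4  s1 
   s3   s2  s5 
   s4   s0  s1 
   s5   s6  s5 
   s6   s7  s8 
 * s7   s9  s8 
   s8   s6  s8 
   s9   s9  s8 
(> = start, * = accepting)

start=s0; accept=s7; s0-p->s0; s0-q->s1; s1-p->s2; s1-q->s3; s2-p->s4; s2-q->s1; s3-p->s2; s3-q->s5; s4-p->s0; s4-q->s1; s5-p->s6; s5-q->s5; s6-p->s7; s6-q->s8; s7-p->s9; s7-q->s8; s8-p->s6; s8-q->s8; s9-p->s9; s9-q->s8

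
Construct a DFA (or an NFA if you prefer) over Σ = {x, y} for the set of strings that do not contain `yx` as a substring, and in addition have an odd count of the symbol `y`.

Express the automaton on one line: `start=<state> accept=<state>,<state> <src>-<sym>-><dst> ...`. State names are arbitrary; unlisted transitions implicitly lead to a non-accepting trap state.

Run two small machines in parallel and take their product. The first has 3 states tracking partial matches of the forbidden pattern `yx`; the second has 2 states tracking the count of `y`s modulo 2. A product state is a pair (one from each), accepting exactly when both do. After merging equivalent states the machine shrinks.
        x   y  
>  s0   s0  s1 
 * s1   s2  s3 
   s2   s2  s2 
   s3   s2  s1 
(> = start, * = accepting)

start=s0 accept=s1 s0-x->s0 s0-y->s1 s1-x->s2 s1-y->s3 s2-x->s2 s2-y->s2 s3-x->s2 s3-y->s1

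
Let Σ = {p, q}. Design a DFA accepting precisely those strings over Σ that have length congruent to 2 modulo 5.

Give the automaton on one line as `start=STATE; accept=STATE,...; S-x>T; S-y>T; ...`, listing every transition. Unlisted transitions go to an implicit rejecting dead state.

Count input length modulo 5: every symbol advances one step around the cycle A → B → C → D → E → A. Accept at C.
5 states suffice.
       p  q 
>  A   B  B 
   B   C  C 
 * C   D  D 
   D   E  E 
   E   A  A 
(> = start, * = accepting)

start=A; accept=C; A-p>B; A-q>B; B-p>C; B-q>C; C-p>D; C-q>D; D-p>E; D-q>E; E-p>A; E-q>A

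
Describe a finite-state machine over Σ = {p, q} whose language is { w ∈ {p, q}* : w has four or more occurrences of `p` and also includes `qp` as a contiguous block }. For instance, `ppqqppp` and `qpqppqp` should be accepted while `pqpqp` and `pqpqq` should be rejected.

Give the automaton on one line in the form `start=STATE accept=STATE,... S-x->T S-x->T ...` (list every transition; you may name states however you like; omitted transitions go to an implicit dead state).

Build one automaton per condition and run them in lockstep. One (6 states) tracks the count of `p`s, saturating at 5; the other (3 states) tracks whether and how much of `qp` has been seen. Each combined state is a pair, one component from each; accept when both components accept.
With 17 states:
          p    q  
>  S0     S1   S2 
   S1     S3   S4 
   S2     S5   S2 
   S3     S6   S7 
   S4     S8   S4 
   S5     S8   S5 
   S6     S9  S10 
   S7    S11   S7 
   S8    S11   S8 
   S9    S12  S13 
   S10   S14  S10 
   S11   S14  S11 
   S12   S12  S15 
   S13   S16  S13 
 * S14   S16  S14 
   S15   S16  S15 
 * S16   S16  S16 
(> = start, * = accepting)

start=S0 accept=S14,S16 S0-p->S1 S0-q->S2 S1-p->S3 S1-q->S4 S2-p->S5 S2-q->S2 S3-p->S6 S3-q->S7 S4-p->S8 S4-q->S4 S5-p->S8 S5-q->S5 S6-p->S9 S6-q->S10 S7-p->S11 S7-q->S7 S8-p->S11 S8-q->S8 S9-p->S12 S9-q->S13 S10-p->S14 S10-q->S10 S11-p->S14 S11-q->S11 S12-p->S12 S12-q->S15 S13-p->S16 S13-q->S13 S14-p->S16 S14-q->S14 S15-p->S16 S15-q->S15 S16-p->S16 S16-q->S16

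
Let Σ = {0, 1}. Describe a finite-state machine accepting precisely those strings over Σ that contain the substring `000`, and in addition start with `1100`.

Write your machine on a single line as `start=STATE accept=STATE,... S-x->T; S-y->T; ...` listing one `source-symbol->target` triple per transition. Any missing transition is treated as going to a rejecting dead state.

Handle the two conditions separately and then intersect. One (4 states) tracks whether and how much of `000` has been seen; the other (6 states) tracks whether the input so far still matches the prefix `1100`. Each combined state is a pair, one component from each; accept when both components accept. After merging equivalent states the machine shrinks.
A 9-state machine:
        0   1  
>  q0   q1  q2 
   q1   q1  q1 
   q2   q1  q3 
   q3   q4  q1 
   q4   q5  q1 
   q5   q6  q7 
 * q6   q6  q6 
   q7   q8  q7 
   q8   q5  q7 
(> = start, * = accepting)

start=q0; accept=q6; q0-0->q1; q0-1->q2; q1-0->q1; q1-1->q1; q2-0->q1; q2-1->q3; q3-0->q4; q3-1->q1; q4-0->q5; q4-1->q1; q5-0->q6; q5-1->q7; q6-0->q6; q6-1->q6; q7-0->q8; q7-1->q7; q8-0->q5; q8-1->q7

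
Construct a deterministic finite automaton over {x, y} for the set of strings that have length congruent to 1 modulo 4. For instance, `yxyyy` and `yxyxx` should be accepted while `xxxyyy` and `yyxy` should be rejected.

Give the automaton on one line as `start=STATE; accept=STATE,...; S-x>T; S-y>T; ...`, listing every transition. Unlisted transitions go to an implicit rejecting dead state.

start=q0; accept=q1; q0-x>q1; q0-y>q1; q1-x>q2; q1-y>q2; q2-x>q3; q2-y>q3; q3-x>q0; q3-y>q0

Only the length mod 4 matters, so use a 4-cycle: from any state, every input symbol moves to the next state, wrapping q3 back to q0. Mark q1 accepting.
With 4 states:
        x   y  
>  q0   q1  q1 
 * q1   q2  q2 
   q2   q3  q3 
   q3   q0  q0 
(> = start, * = accepting)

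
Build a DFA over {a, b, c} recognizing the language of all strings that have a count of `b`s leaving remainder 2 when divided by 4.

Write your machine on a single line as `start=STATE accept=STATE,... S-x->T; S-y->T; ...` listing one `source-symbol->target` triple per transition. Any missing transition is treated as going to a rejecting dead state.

start=q0; accept=q2; q0-a->q0; q0-b->q1; q0-c->q0; q1-a->q1; q1-b->q2; q1-c->q1; q2-a->q2; q2-b->q3; q2-c->q2; q3-a->q3; q3-b->q0; q3-c->q3

The only thing that matters is how many `b`s have appeared, reduced mod 4. Use one state per residue: q0 for 0, …, q3 for 3. Reading `b` moves to the next residue; anything else stays put. q2 is accepting.
With 4 states:
        a   b   c  
>  q0   q0  q1  q0 
   q1   q1  q2  q1 
 * q2   q2  q3  q2 
   q3   q3  q0  q3 
(> = start, * = accepting)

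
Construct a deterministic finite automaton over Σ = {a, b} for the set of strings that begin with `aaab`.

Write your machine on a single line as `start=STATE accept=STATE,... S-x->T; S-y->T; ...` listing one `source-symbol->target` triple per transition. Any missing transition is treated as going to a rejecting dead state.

start=q0; accept=q4; q0-a->q1; q0-b->q5; q1-a->q2; q1-b->q5; q2-a->q3; q2-b->q5; q3-a->q5; q3-b->q4; q4-a->q4; q4-b->q4; q5-a->q5; q5-b->q5

Check the first 4 symbols one by one: q0 through q3 record how many have matched `aaab` so far; any wrong symbol goes to the dead state q5. After all 4 match we enter the accepting sink q4.
A 6-state machine:
        a   b  
>  q0   q1  q5 
   q1   q2  q5 
   q2   q3  q5 
   q3   q5  q4 
 * q4   q4  q4 
   q5   q5  q5 
(> = start, * = accepting)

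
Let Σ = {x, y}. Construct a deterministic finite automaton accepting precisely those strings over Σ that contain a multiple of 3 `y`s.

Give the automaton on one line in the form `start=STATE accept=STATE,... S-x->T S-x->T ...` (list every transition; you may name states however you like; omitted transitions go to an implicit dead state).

start=S0 accept=S0 S0-x->S0 S0-y->S1 S1-x->S1 S1-y->S2 S2-x->S2 S2-y->S0

The only thing that matters is how many `y`s have appeared, reduced mod 3. Use one state per residue: S0 for 0, …, S2 for 2. Reading `y` moves to the next residue; anything else stays put. S0 is accepting.
        x   y  
>* S0   S0  S1 
   S1   S1  S2 
   S2   S2  S0 
(> = start, * = accepting)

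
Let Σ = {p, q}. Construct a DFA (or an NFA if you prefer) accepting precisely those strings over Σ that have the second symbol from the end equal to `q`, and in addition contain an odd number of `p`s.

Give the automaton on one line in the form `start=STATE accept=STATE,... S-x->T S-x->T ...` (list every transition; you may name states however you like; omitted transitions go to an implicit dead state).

Build one automaton per condition and run them in lockstep. The first has 7 states tracking the last 2 symbols read; the second has 2 states tracking the count of `p`s modulo 2. A product state is a pair (one from each), accepting exactly when both do. Equivalent product states are then merged.
With 6 states:
       p  q 
>  A   B  C 
   B   A  D 
   C   E  C 
   D   A  F 
 * E   A  D 
 * F   A  F 
(> = start, * = accepting)

start=A accept=E,F A-p->B A-q->C B-p->A B-q->D C-p->E C-q->C D-p->A D-q->F E-p->A E-q->D F-p->A F-q->F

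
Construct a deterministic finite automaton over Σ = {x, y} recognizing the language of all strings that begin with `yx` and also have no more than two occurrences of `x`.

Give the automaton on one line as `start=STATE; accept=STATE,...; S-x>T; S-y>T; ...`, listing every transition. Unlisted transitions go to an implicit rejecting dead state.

start=s0; accept=s4,s7; s0-x>s1; s0-y>s2; s1-x>s3; s1-y>s1; s2-x>s4; s2-y>s5; s3-x>s6; s3-y>s3; s4-x>s7; s4-y>s4; s5-x>s1; s5-y>s5; s6-x>s6; s6-y>s6; s7-x>s8; s7-y>s7; s8-x>s8; s8-y>s8

Handle the two conditions separately and then intersect. One (4 states) tracks whether the input so far still matches the prefix `yx`; the other (4 states) tracks the count of `x`s, saturating at 3. Each combined state is a pair, one component from each; accept when both components accept.
        x   y  
>  s0   s1  s2 
   s1   s3  s1 
   s2   s4  s5 
   s3   s6  s3 
 * s4   s7  s4 
   s5   s1  s5 
   s6   s6  s6 
 * s7   s8  s7 
   s8   s8  s8 
(> = start, * = accepting)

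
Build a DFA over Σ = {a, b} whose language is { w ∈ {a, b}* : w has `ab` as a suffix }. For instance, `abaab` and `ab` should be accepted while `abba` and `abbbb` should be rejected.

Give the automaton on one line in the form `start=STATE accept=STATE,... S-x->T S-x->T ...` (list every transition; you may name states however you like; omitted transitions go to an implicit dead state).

start=q0 accept=q2 q0-a->q1 q0-b->q0 q1-a->q1 q1-b->q2 q2-a->q1 q2-b->q0

Let each state record the length of the longest suffix of the input read so far that is also a prefix of `ab`. q1 means the last symbol is `a`; q2 means the last 2 symbols are `ab`. Accept only at q2, where the string currently ends in `ab`.
        a   b  
>  q0   q1  q0 
   q1   q1  q2 
 * q2   q1  q0 
(> = start, * = accepting)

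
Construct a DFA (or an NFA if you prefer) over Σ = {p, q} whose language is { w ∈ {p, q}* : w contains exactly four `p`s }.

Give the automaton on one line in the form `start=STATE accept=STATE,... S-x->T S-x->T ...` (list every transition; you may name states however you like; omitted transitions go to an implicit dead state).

start=s0 accept=s4 s0-p->s1 s0-q->s0 s1-p->s2 s1-q->s1 s2-p->s3 s2-q->s2 s3-p->s4 s3-q->s3 s4-p->s5 s4-q->s4 s5-p->s5 s5-q->s5

Count `p`s, saturating at 5: states s0 through s4 mean 0 through 4 `p`s seen; s5 means more than 4. Each `p` increments (capped at s5); other symbols loop. Accept from {s4}.
6 states suffice.
        p   q  
>  s0   s1  s0 
   s1   s2  s1 
   s2   s3  s2 
   s3   s4  s3 
 * s4   s5  s4 
   s5   s5  s5 
(> = start, * = accepting)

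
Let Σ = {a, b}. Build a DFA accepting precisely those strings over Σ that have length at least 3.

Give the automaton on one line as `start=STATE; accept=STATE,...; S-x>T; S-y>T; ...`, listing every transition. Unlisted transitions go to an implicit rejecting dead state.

start=q0; accept=q3,q4; q0-a>q1; q0-b>q1; q1-a>q2; q1-b>q2; q2-a>q3; q2-b>q3; q3-a>q4; q3-b>q4; q4-a>q4; q4-b>q4

We only need to distinguish lengths 0, 1, …, 3, and '>3'. Chain q0 → q1 → q2 → q3 → q4 on every symbol, with q4 looping. Accepting states: {q3, q4}.
A 5-state machine:
        a   b  
>  q0   q1  q1 
   q1   q2  q2 
   q2   q3  q3 
 * q3   q4  q4 
 * q4   q4  q4 
(> = start, * = accepting)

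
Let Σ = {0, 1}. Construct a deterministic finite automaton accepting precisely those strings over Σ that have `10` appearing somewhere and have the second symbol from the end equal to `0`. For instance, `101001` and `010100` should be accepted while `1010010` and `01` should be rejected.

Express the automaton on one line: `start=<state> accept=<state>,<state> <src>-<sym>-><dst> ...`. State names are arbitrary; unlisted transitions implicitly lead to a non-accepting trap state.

start=A accept=D,E A-0->A A-1->B B-0->C B-1->B C-0->D C-1->E D-0->D D-1->E E-0->C E-1->B

Handle the two conditions separately and then intersect. The first has 3 states tracking whether and how much of `10` has been seen; the second has 7 states tracking the last 2 symbols read. A product state is a pair (one from each), accepting exactly when both do. Minimizing collapses redundant product states.
With 5 states:
       0  1 
>  A   A  B 
   B   C  B 
   C   D  E 
 * D   D  E 
 * E   C  B 
(> = start, * = accepting)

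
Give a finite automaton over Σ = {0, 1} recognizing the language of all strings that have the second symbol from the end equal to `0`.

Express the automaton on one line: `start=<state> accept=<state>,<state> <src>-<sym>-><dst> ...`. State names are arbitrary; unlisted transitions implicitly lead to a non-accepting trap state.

start=q0 accept=q3,q4 q0-0->q1 q0-1->q2 q1-0->q3 q1-1->q4 q2-0->q5 q2-1->q6 q3-0->q3 q3-1->q4 q4-0->q5 q4-1->q6 q5-0->q3 q5-1->q4 q6-0->q5 q6-1->q6

A DFA must remember the last 2 symbols (since which symbol is second-to-last isn't known until the input ends). Use one state per possible window of the last ≤2 symbols; accept from those whose window starts with `0`.
        0   1  
>  q0   q1  q2 
   q1   q3  q4 
   q2   q5  q6 
 * q3   q3  q4 
 * q4   q5  q6 
   q5   q3  q4 
   q6   q5  q6 
(> = start, * = accepting)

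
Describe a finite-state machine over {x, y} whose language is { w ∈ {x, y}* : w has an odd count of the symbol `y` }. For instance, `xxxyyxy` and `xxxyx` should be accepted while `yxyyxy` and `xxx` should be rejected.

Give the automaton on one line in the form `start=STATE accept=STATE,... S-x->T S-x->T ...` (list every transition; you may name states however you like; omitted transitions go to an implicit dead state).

start=q0 accept=q1 q0-x->q0 q0-y->q1 q1-x->q1 q1-y->q0

The only thing that matters is how many `y`s have appeared, reduced mod 2. Use one state per residue: q0 for 0, …, q1 for 1. Reading `y` moves to the next residue; anything else stays put. q1 is accepting.
2 states suffice.
        x   y  
>  q0   q0  q1 
 * q1   q1  q0 
(> = start, * = accepting)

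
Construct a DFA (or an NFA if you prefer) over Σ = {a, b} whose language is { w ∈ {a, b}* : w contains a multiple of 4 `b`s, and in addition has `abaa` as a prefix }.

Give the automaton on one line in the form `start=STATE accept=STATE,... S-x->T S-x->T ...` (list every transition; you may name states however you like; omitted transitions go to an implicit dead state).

Handle the two conditions separately and then intersect. The first has 4 states tracking the count of `b`s modulo 4; the second has 6 states tracking whether the input so far still matches the prefix `abaa`. A product state is a pair (one from each), accepting exactly when both do. Equivalent product states are then merged.
With 9 states:
        a   b  
>  S0   S1  S2 
   S1   S2  S3 
   S2   S2  S2 
   S3   S4  S2 
   S4   S5  S2 
   S5   S5  S6 
   S6   S6  S7 
   S7   S7  S8 
 * S8   S8  S5 
(> = start, * = accepting)

start=S0 accept=S8 S0-a->S1 S0-b->S2 S1-a->S2 S1-b->S3 S2-a->S2 S2-b->S2 S3-a->S4 S3-b->S2 S4-a->S5 S4-b->S2 S5-a->S5 S5-b->S6 S6-a->S6 S6-b->S7 S7-a->S7 S7-b->S8 S8-a->S8 S8-b->S5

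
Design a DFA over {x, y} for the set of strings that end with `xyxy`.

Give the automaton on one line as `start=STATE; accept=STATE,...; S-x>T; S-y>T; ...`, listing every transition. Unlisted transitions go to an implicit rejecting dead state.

Let each state record the length of the longest suffix of the input read so far that is also a prefix of `xyxy`. q1 means the last symbol is `x`; q2 means the last 2 symbols are `xy`; q3 means the last 3 symbols are `xyx`; q4 means the last 4 symbols are `xyxy`. Accept only at q4, where the string currently ends in `xyxy`.
5 states suffice.
        x   y  
>  q0   q1  q0 
   q1   q1  q2 
   q2   q3  q0 
   q3   q1  q4 
 * q4   q3  q0 
(> = start, * = accepting)

start=q0; accept=q4; q0-x>q1; q0-y>q0; q1-x>q1; q1-y>q2; q2-x>q3; q2-y>q0; q3-x>q1; q3-y>q4; q4-x>q3; q4-y>q0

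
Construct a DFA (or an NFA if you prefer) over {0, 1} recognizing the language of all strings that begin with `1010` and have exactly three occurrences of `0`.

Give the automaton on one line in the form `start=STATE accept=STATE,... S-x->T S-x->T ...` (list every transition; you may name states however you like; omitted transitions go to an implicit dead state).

Run two small machines in parallel and take their product. One (6 states) tracks whether the input so far still matches the prefix `1010`; the other (5 states) tracks the count of `0`s, saturating at 4. Each combined state is a pair, one component from each; accept when both components accept.
With 12 states:
          0    1  
>  q0     q1   q2 
   q1     q3   q1 
   q2     q4   q5 
   q3     q6   q3 
   q4     q3   q7 
   q5     q1   q5 
   q6     q8   q6 
   q7     q9   q1 
   q8     q8   q8 
   q9    q10   q9 
 * q10   q11  q10 
   q11   q11  q11 
(> = start, * = accepting)

start=q0 accept=q10 q0-0->q1 q0-1->q2 q1-0->q3 q1-1->q1 q2-0->q4 q2-1->q5 q3-0->q6 q3-1->q3 q4-0->q3 q4-1->q7 q5-0->q1 q5-1->q5 q6-0->q8 q6-1->q6 q7-0->q9 q7-1->q1 q8-0->q8 q8-1->q8 q9-0->q10 q9-1->q9 q10-0->q11 q10-1->q10 q11-0->q11 q11-1->q11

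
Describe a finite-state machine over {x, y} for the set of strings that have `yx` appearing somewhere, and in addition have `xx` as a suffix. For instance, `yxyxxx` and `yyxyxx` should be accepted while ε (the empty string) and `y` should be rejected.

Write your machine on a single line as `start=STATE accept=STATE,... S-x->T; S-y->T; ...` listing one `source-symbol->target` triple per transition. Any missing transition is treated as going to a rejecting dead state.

start=q0; accept=q5; q0-x->q1; q0-y->q2; q1-x->q3; q1-y->q2; q2-x->q4; q2-y->q2; q3-x->q3; q3-y->q2; q4-x->q5; q4-y->q6; q5-x->q5; q5-y->q6; q6-x->q4; q6-y->q6

Handle the two conditions separately and then intersect. The first has 3 states tracking whether and how much of `yx` has been seen; the second has 3 states tracking how much of the suffix `xx` has currently been matched. A product state is a pair (one from each), accepting exactly when both do.
A 7-state machine:
        x   y  
>  q0   q1  q2 
   q1   q3  q2 
   q2   q4  q2 
   q3   q3  q2 
   q4   q5  q6 
 * q5   q5  q6 
   q6   q4  q6 
(> = start, * = accepting)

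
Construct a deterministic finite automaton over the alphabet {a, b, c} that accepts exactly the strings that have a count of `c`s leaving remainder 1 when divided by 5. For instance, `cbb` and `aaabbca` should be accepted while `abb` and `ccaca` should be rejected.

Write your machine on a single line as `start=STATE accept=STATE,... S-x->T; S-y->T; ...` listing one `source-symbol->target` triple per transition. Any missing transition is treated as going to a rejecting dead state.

Keep the running count of `c`s modulo 5: each `c` advances along the cycle q0 → q1 → q2 → q3 → q4 → q0 while other symbols loop. Accept at q1.
A 5-state machine:
        a   b   c  
>  q0   q0  q0  q1 
 * q1   q1  q1  q2 
   q2   q2  q2  q3 
   q3   q3  q3  q4 
   q4   q4  q4  q0 
(> = start, * = accepting)

start=q0; accept=q1; q0-a->q0; q0-b->q0; q0-c->q1; q1-a->q1; q1-b->q1; q1-c->q2; q2-a->q2; q2-b->q2; q2-c->q3; q3-a->q3; q3-b->q3; q3-c->q4; q4-a->q4; q4-b->q4; q4-c->q0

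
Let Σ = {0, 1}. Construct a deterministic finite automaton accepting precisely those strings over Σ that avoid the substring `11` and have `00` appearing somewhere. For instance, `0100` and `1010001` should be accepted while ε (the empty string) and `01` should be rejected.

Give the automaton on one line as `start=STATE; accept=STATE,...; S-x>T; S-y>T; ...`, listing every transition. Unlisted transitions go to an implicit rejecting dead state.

start=q0; accept=q3,q5; q0-0>q1; q0-1>q2; q1-0>q3; q1-1>q2; q2-0>q1; q2-1>q4; q3-0>q3; q3-1>q5; q4-0>q4; q4-1>q4; q5-0>q3; q5-1>q4

Handle the two conditions separately and then intersect. One (3 states) tracks partial matches of the forbidden pattern `11`; the other (3 states) tracks whether and how much of `00` has been seen. Each combined state is a pair, one component from each; accept when both components accept. After merging equivalent states the machine shrinks.
With 6 states:
        0   1  
>  q0   q1  q2 
   q1   q3  q2 
   q2   q1  q4 
 * q3   q3  q5 
   q4   q4  q4 
 * q5   q3  q4 
(> = start, * = accepting)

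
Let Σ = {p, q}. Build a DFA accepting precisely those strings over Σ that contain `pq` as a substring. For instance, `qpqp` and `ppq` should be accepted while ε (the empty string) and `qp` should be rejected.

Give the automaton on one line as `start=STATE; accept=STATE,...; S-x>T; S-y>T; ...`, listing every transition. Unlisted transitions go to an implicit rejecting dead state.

States A..B record the length of the longest prefix of `pq` that matches the current input suffix. Reaching C means `pq` has been seen, and we stay there forever. Accept from C.
A 3-state machine:
       p  q 
>  A   B  A 
   B   B  C 
 * C   C  C 
(> = start, * = accepting)

start=A; accept=C; A-p>B; A-q>A; B-p>B; B-q>C; C-p>C; C-q>C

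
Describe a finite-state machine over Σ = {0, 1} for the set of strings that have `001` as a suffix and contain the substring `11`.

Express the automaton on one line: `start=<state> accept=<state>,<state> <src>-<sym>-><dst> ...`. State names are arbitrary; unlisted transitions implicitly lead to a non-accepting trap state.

start=A accept=F A-0->A A-1->B B-0->A B-1->C C-0->D C-1->C D-0->E D-1->C E-0->E E-1->F F-0->D F-1->C

Build one automaton per condition and run them in lockstep. The first has 4 states tracking how much of the suffix `001` has currently been matched; the second has 3 states tracking whether and how much of `11` has been seen. A product state is a pair (one from each), accepting exactly when both do. After merging equivalent states the machine shrinks.
A 6-state machine:
       0  1 
>  A   A  B 
   B   A  C 
   C   D  C 
   D   E  C 
   E   E  F 
 * F   D  C 
(> = start, * = accepting)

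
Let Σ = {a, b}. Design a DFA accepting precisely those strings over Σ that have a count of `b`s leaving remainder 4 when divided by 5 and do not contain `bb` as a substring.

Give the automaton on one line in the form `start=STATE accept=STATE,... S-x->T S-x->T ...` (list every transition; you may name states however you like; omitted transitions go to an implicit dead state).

Build one automaton per condition and run them in lockstep. One (5 states) tracks the count of `b`s modulo 5; the other (3 states) tracks partial matches of the forbidden pattern `bb`. Each combined state is a pair, one component from each; accept when both components accept. Minimizing collapses redundant product states.
11 states suffice.
          a    b  
>  S0     S0   S1 
   S1     S2   S3 
   S2     S2   S4 
   S3     S3   S3 
   S4     S5   S3 
   S5     S5   S6 
   S6     S7   S3 
   S7     S7   S8 
 * S8     S9   S3 
 * S9     S9  S10 
   S10    S0   S3 
(> = start, * = accepting)

start=S0 accept=S8,S9 S0-a->S0 S0-b->S1 S1-a->S2 S1-b->S3 S2-a->S2 S2-b->S4 S3-a->S3 S3-b->S3 S4-a->S5 S4-b->S3 S5-a->S5 S5-b->S6 S6-a->S7 S6-b->S3 S7-a->S7 S7-b->S8 S8-a->S9 S8-b->S3 S9-a->S9 S9-b->S10 S10-a->S0 S10-b->S3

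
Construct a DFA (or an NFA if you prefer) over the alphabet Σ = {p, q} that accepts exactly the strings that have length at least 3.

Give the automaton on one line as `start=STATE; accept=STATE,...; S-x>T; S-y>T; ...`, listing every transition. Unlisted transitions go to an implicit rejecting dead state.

start=s0; accept=s3,s4; s0-p>s1; s0-q>s1; s1-p>s2; s1-q>s2; s2-p>s3; s2-q>s3; s3-p>s4; s3-q>s4; s4-p>s4; s4-q>s4

Count input length up to 4: every symbol moves from s0 toward s4, which means 'more than 3' and absorbs. Accept from {s3, s4}.
        p   q  
>  s0   s1  s1 
   s1   s2  s2 
   s2   s3  s3 
 * s3   s4  s4 
 * s4   s4  s4 
(> = start, * = accepting)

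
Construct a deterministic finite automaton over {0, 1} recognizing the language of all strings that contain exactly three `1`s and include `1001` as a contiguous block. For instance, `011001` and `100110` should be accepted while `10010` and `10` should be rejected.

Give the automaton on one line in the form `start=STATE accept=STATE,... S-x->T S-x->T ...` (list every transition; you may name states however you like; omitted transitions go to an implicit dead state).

start=A accept=M A-0->A A-1->B B-0->C B-1->D C-0->E C-1->D D-0->F D-1->G E-0->H E-1->I F-0->J F-1->G G-0->K G-1->L H-0->H H-1->D I-0->I I-1->M J-0->N J-1->M K-0->O K-1->L L-0->P L-1->L M-0->M M-1->Q N-0->N N-1->G O-0->R O-1->Q P-0->S P-1->L Q-0->Q Q-1->Q R-0->R R-1->L S-0->T S-1->Q T-0->T T-1->L

Run two small machines in parallel and take their product. One (5 states) tracks the count of `1`s, saturating at 4; the other (5 states) tracks whether and how much of `1001` has been seen. Each combined state is a pair, one component from each; accept when both components accept.
With 20 states:
       0  1 
>  A   A  B 
   B   C  D 
   C   E  D 
   D   F  G 
   E   H  I 
   F   J  G 
   G   K  L 
   H   H  D 
   I   I  M 
   J   N  M 
   K   O  L 
   L   P  L 
 * M   M  Q 
   N   N  G 
   O   R  Q 
   P   S  L 
   Q   Q  Q 
   R   R  L 
   S   T  Q 
   T   T  L 
(> = start, * = accepting)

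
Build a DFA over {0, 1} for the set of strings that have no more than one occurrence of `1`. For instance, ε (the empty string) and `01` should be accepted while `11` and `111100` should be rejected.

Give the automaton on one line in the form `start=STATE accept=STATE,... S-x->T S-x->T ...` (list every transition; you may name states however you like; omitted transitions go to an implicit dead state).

start=A accept=A,B A-0->A A-1->B B-0->B B-1->C C-0->C C-1->C

Count `1`s, saturating at 2: state A means no `1` yet, B means one `1` seen, C means more than one. Each `1` increments (capped at C); other symbols loop. Accept from {A, B}.
A 3-state machine:
       0  1 
>* A   A  B 
 * B   B  C 
   C   C  C 
(> = start, * = accepting)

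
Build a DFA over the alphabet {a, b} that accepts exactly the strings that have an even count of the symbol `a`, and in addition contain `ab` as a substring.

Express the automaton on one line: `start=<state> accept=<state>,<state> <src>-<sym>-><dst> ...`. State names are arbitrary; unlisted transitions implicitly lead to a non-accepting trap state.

start=S0 accept=S4 S0-a->S1 S0-b->S0 S1-a->S2 S1-b->S3 S2-a->S1 S2-b->S4 S3-a->S4 S3-b->S3 S4-a->S3 S4-b->S4

Handle the two conditions separately and then intersect. The first has 2 states tracking the count of `a`s modulo 2; the second has 3 states tracking whether and how much of `ab` has been seen. A product state is a pair (one from each), accepting exactly when both do.
A 5-state machine:
        a   b  
>  S0   S1  S0 
   S1   S2  S3 
   S2   S1  S4 
   S3   S4  S3 
 * S4   S3  S4 
(> = start, * = accepting)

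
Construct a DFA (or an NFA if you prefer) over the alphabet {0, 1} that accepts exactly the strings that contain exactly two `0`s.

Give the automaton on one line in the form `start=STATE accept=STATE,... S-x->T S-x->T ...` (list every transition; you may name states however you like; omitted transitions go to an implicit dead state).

start=q0 accept=q2 q0-0->q1 q0-1->q0 q1-0->q2 q1-1->q1 q2-0->q3 q2-1->q2 q3-0->q3 q3-1->q3

Count `0`s, saturating at 3: states q0 through q2 mean 0 through 2 `0`s seen; q3 means more than 2. Each `0` increments (capped at q3); other symbols loop. Accept from {q2}.
With 4 states:
        0   1  
>  q0   q1  q0 
   q1   q2  q1 
 * q2   q3  q2 
   q3   q3  q3 
(> = start, * = accepting)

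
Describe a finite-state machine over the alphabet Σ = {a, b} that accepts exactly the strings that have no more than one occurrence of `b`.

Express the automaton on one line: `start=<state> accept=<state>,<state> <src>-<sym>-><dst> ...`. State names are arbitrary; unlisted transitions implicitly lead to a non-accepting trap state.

Count `b`s, saturating at 2: state S0 means no `b` yet, S1 means one `b` seen, S2 means more than one. Each `b` increments (capped at S2); other symbols loop. Accept from {S0, S1}.
With 3 states:
        a   b  
>* S0   S0  S1 
 * S1   S1  S2 
   S2   S2  S2 
(> = start, * = accepting)

start=S0 accept=S0,S1 S0-a->S0 S0-b->S1 S1-a->S1 S1-b->S2 S2-a->S2 S2-b->S2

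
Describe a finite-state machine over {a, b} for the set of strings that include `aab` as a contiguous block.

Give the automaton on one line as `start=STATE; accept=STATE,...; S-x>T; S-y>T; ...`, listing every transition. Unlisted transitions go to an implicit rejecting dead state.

States S0..S2 record the length of the longest prefix of `aab` that matches the current input suffix. Reaching S3 means `aab` has been seen, and we stay there forever. Accept from S3.
4 states suffice.
        a   b  
>  S0   S1  S0 
   S1   S2  S0 
   S2   S2  S3 
 * S3   S3  S3 
(> = start, * = accepting)

start=S0; accept=S3; S0-a>S1; S0-b>S0; S1-a>S2; S1-b>S0; S2-a>S2; S2-b>S3; S3-a>S3; S3-b>S3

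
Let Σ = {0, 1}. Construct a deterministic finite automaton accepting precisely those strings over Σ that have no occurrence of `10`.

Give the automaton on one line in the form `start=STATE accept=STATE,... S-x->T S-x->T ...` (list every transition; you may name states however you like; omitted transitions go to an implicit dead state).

start=S0 accept=S0,S1 S0-0->S0 S0-1->S1 S1-0->S2 S1-1->S1 S2-0->S2 S2-1->S2

This is the complement of 'contains `10`'. Use the same substring-matching states — S0 through S2 holding how much of `10` has just been matched — but flip the accepting set: everything except the trap S2 accepts.
A 3-state machine:
        0   1  
>* S0   S0  S1 
 * S1   S2  S1 
   S2   S2  S2 
(> = start, * = accepting)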